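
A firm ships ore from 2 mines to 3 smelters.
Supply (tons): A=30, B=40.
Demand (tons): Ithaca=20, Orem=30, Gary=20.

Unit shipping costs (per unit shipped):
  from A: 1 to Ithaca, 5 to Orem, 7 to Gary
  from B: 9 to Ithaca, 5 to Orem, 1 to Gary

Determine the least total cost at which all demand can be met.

190

A cheapest plan:
  A–Ithaca: 20 × 1 = 20
  A–Orem: 10 × 5 = 50
  B–Orem: 20 × 5 = 100
  B–Gary: 20 × 1 = 20
Total = 20 + 50 + 100 + 20 = 190.
(Supply check: A ships 30; B ships 40.)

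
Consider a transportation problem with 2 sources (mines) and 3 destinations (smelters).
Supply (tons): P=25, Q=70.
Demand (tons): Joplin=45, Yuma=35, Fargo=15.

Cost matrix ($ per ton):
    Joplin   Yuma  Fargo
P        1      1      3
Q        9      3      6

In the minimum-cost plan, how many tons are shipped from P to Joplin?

25

The minimum-cost plan:
  P->Joplin: 25 × $1 = $25
  Q->Joplin: 20 × $9 = $180
  Q->Yuma: 35 × $3 = $105
  Q->Fargo: 15 × $6 = $90
Total cost = $400.
So P→Joplin carries 25 tons.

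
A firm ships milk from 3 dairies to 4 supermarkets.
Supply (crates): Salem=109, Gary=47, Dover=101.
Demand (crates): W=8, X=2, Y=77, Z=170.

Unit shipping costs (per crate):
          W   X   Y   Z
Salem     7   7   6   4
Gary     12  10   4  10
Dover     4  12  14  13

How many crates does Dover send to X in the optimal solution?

Optimal shipments:
  Salem–Z: 109 × 4 = 436
  Gary–Y: 47 × 4 = 188
  Dover–W: 8 × 4 = 32
  Dover–X: 2 × 12 = 24
  Dover–Y: 30 × 14 = 420
  Dover–Z: 61 × 13 = 793
Total cost = 1893.
So Dover→X carries 2 crates.

2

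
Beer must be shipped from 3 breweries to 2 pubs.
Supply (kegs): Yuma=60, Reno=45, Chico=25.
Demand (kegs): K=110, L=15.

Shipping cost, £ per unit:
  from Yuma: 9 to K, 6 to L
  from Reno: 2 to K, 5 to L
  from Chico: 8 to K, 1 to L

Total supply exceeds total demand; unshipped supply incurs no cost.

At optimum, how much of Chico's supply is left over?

An optimal plan:
  Yuma–K: 55 × £9 = £495
  Reno–K: 45 × £2 = £90
  Chico–K: 10 × £8 = £80
  Chico–L: 15 × £1 = £15
Total cost = £680.
Chico ships 25 of its 25, leaving 0.

0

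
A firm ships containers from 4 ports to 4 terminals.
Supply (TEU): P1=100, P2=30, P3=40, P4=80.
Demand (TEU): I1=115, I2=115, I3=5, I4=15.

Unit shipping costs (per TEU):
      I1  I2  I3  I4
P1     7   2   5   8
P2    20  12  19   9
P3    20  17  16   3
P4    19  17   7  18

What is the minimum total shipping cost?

2640

A cheapest plan:
  P1->I1: 15 TEU
  P1->I2: 85 TEU
  P2->I2: 30 TEU
  P3->I1: 25 TEU
  P3->I4: 15 TEU
  P4->I1: 75 TEU
  P4->I3: 5 TEU
Total cost = 2640.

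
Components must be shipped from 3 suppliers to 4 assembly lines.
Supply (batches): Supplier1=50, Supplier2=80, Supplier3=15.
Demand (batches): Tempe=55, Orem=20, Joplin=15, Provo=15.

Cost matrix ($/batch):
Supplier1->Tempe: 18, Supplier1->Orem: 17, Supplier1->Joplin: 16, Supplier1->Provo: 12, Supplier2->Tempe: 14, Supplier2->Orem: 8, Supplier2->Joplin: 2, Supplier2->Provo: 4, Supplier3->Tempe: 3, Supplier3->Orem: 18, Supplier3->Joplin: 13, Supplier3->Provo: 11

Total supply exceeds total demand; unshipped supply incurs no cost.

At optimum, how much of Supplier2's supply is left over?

0

An optimal plan:
  Supplier1–Tempe: 10 × $18 = $180
  Supplier2–Tempe: 30 × $14 = $420
  Supplier2–Orem: 20 × $8 = $160
  Supplier2–Joplin: 15 × $2 = $30
  Supplier2–Provo: 15 × $4 = $60
  Supplier3–Tempe: 15 × $3 = $45
Total cost = $895.
Supplier2 ships 80 of its 80, leaving 0.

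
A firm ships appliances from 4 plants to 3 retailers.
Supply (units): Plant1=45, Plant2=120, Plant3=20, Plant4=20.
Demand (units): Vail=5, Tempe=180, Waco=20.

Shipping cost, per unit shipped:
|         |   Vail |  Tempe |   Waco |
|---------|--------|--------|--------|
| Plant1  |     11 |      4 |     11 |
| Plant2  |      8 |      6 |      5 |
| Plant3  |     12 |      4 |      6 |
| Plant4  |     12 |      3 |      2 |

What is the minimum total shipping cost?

Optimal allocation:
  Plant1->Tempe: 45 units
  Plant2->Vail: 5 units
  Plant2->Tempe: 115 units
  Plant3->Tempe: 20 units
  Plant4->Waco: 20 units
Total cost = 1030.

1030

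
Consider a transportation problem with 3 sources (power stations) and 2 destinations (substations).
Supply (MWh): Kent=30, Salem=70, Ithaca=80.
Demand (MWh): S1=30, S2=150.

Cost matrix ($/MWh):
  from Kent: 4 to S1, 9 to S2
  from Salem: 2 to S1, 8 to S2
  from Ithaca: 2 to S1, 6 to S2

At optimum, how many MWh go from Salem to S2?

40

The minimum-cost plan:
  Kent->S2: 30 × $9 = $270
  Salem->S1: 30 × $2 = $60
  Salem->S2: 40 × $8 = $320
  Ithaca->S2: 80 × $6 = $480
Total cost = $1130.
So Salem→S2 carries 40 MWh.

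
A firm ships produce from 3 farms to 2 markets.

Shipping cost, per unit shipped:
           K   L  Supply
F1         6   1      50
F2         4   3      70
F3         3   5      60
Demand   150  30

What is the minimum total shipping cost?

610

One minimum-cost allocation:
  F1→K: 20 × 6 = 120
  F1→L: 30 × 1 = 30
  F2→K: 70 × 4 = 280
  F3→K: 60 × 3 = 180
Total = 120 + 30 + 280 + 180 = 610.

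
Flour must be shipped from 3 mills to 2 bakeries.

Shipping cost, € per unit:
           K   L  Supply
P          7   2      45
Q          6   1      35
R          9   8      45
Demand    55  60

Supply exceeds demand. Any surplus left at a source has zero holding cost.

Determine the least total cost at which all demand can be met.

One minimum-cost allocation:
  P->L: 45 × €2 = €90
  Q->K: 20 × €6 = €120
  Q->L: 15 × €1 = €15
  R->K: 35 × €9 = €315
Total = 90 + 120 + 15 + 315 = €540.

540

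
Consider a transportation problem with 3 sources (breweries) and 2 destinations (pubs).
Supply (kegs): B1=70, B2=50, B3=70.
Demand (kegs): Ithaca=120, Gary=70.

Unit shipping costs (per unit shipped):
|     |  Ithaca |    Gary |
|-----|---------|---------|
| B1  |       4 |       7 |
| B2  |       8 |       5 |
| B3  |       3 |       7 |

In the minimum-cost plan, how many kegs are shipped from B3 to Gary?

Optimal shipments:
  B1 to Ithaca: 50 kegs
  B1 to Gary: 20 kegs
  B2 to Gary: 50 kegs
  B3 to Ithaca: 70 kegs
Total cost = 800.
The route B3→Gary is not used.

0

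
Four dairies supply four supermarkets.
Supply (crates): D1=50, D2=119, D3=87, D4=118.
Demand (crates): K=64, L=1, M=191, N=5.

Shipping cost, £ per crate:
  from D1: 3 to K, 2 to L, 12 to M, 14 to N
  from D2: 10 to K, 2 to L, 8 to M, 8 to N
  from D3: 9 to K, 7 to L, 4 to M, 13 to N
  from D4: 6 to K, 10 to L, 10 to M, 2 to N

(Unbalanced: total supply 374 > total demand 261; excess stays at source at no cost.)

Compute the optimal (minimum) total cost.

1426

An optimal shipping plan:
  D1 to K: 50 × £3 = £150
  D2 to L: 1 × £2 = £2
  D2 to M: 104 × £8 = £832
  D3 to M: 87 × £4 = £348
  D4 to K: 14 × £6 = £84
  D4 to N: 5 × £2 = £10
Total = 150 + 2 + 832 + 348 + 84 + 10 = £1426.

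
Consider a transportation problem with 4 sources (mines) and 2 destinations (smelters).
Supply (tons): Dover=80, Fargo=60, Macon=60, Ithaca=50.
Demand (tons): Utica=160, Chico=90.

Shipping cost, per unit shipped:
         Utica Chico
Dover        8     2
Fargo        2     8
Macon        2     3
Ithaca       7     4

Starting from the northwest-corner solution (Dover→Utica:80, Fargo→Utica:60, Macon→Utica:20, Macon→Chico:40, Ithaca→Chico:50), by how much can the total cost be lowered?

Current plan cost = 80·8 + 60·2 + 20·2 + 40·3 + 50·4 = 1120.
Optimal plan:
  Dover→Chico: 80 × 2 = 160
  Fargo→Utica: 60 × 2 = 120
  Macon→Utica: 60 × 2 = 120
  Ithaca→Utica: 40 × 7 = 280
  Ithaca→Chico: 10 × 4 = 40
Optimal cost = 720.
Saving = 1120 − 720 = 400.

400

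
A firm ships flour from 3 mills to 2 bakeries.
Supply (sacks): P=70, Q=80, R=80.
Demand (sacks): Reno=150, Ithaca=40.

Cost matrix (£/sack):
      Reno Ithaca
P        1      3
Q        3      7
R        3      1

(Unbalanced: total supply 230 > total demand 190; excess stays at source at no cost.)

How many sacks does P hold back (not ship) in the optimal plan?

An optimal plan:
  P→Reno: 70 sacks
  Q→Reno: 40 sacks
  R→Reno: 40 sacks
  R→Ithaca: 40 sacks
Total cost = £350.
P ships 70 of its 70, leaving 0.

0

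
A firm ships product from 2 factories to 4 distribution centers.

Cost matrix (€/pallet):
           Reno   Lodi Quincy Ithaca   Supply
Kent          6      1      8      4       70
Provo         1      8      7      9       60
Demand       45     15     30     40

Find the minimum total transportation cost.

Optimal allocation:
  Kent to Lodi: 15 × €1 = €15
  Kent to Quincy: 15 × €8 = €120
  Kent to Ithaca: 40 × €4 = €160
  Provo to Reno: 45 × €1 = €45
  Provo to Quincy: 15 × €7 = €105
Total = 15 + 120 + 160 + 45 + 105 = €445.
(Supply check: Kent ships 70; Provo ships 60.)

445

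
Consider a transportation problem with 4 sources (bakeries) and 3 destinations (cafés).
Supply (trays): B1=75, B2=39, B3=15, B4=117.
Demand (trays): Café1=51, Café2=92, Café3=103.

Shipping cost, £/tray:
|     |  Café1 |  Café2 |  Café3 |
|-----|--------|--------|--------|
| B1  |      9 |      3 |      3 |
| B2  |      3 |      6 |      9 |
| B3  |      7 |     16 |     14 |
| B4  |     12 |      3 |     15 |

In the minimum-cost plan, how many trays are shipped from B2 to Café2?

0

Optimal shipments:
  B1→Café3: 75 trays
  B2→Café1: 36 trays
  B2→Café3: 3 trays
  B3→Café1: 15 trays
  B4→Café2: 92 trays
  B4→Café3: 25 trays
Total cost = £1116.
The route B2→Café2 is not used.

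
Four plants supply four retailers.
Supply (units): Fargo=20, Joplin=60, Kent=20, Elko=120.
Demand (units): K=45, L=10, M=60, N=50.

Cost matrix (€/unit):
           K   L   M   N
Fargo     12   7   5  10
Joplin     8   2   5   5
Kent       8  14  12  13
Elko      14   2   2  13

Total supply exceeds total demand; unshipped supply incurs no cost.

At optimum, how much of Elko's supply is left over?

50

An optimal plan:
  Fargo to K: 15 × €12 = €180
  Joplin to K: 10 × €8 = €80
  Joplin to N: 50 × €5 = €250
  Kent to K: 20 × €8 = €160
  Elko to L: 10 × €2 = €20
  Elko to M: 60 × €2 = €120
Total cost = €810.
Elko ships 70 of its 120, leaving 50.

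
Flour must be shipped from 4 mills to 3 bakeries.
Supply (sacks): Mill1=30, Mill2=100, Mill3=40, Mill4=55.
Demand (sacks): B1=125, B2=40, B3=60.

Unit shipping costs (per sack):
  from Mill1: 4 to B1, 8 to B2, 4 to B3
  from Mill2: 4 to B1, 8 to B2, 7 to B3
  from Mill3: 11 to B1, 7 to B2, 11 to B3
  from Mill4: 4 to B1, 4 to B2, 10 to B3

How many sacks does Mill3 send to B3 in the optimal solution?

0

Solving gives:
  Mill1–B3: 30 × 4 = 120
  Mill2–B1: 70 × 4 = 280
  Mill2–B3: 30 × 7 = 210
  Mill3–B2: 40 × 7 = 280
  Mill4–B1: 55 × 4 = 220
Total cost = 1110.
The route Mill3→B3 is not used.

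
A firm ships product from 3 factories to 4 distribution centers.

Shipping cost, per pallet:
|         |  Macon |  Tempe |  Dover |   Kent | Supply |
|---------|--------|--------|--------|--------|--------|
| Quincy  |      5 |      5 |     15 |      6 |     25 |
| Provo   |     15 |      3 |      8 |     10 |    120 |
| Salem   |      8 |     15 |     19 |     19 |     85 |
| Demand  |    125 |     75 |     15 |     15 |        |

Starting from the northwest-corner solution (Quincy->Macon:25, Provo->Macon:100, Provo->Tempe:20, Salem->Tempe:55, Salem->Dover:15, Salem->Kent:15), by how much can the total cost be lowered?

1555

Current plan cost = 25·5 + 100·15 + 20·3 + 55·15 + 15·19 + 15·19 = 3080.
Optimal plan:
  Quincy–Macon: 25 × 5 = 125
  Provo–Macon: 15 × 15 = 225
  Provo–Tempe: 75 × 3 = 225
  Provo–Dover: 15 × 8 = 120
  Provo–Kent: 15 × 10 = 150
  Salem–Macon: 85 × 8 = 680
Optimal cost = 1525.
Saving = 3080 − 1525 = 1555.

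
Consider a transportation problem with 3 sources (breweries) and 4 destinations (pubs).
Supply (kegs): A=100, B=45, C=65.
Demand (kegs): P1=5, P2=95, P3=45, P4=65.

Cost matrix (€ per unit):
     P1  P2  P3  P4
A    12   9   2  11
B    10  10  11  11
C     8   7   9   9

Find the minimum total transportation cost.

A cheapest plan:
  A–P2: 55 kegs
  A–P3: 45 kegs
  B–P1: 5 kegs
  B–P4: 40 kegs
  C–P2: 40 kegs
  C–P4: 25 kegs
Total cost = €1580.

1580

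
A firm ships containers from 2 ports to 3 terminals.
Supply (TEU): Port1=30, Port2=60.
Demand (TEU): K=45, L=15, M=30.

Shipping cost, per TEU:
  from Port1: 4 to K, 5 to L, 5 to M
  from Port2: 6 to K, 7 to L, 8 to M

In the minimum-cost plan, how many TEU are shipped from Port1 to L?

0

Optimal shipments:
  Port1 to M: 30 × 5 = 150
  Port2 to K: 45 × 6 = 270
  Port2 to L: 15 × 7 = 105
Total cost = 525.
The route Port1→L is not used.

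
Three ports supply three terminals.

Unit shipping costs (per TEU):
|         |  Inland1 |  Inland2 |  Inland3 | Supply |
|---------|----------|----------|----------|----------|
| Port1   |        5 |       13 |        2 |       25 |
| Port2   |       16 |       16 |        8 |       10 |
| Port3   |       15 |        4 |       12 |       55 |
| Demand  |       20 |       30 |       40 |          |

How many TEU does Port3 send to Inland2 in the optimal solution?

Solving gives:
  Port1–Inland3: 25 × 2 = 50
  Port2–Inland3: 10 × 8 = 80
  Port3–Inland1: 20 × 15 = 300
  Port3–Inland2: 30 × 4 = 120
  Port3–Inland3: 5 × 12 = 60
Total cost = 610.
So Port3→Inland2 carries 30 TEU.

30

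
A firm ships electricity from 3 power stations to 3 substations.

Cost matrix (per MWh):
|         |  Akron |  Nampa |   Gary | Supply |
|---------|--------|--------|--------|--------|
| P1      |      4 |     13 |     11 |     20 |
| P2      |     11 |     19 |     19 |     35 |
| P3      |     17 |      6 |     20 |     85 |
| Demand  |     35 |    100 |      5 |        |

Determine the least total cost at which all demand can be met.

A cheapest plan:
  P1–Akron: 15 × 4 = 60
  P1–Gary: 5 × 11 = 55
  P2–Akron: 20 × 11 = 220
  P2–Nampa: 15 × 19 = 285
  P3–Nampa: 85 × 6 = 510
Total = 60 + 55 + 220 + 285 + 510 = 1130.

1130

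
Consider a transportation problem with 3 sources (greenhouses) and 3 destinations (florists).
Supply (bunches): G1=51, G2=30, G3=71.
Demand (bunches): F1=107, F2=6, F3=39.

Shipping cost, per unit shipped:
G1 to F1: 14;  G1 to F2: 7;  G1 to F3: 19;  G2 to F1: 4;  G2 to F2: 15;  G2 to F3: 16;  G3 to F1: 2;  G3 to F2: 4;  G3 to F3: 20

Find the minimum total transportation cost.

1129

An optimal shipping plan:
  G1→F1: 6 × 14 = 84
  G1→F2: 6 × 7 = 42
  G1→F3: 39 × 19 = 741
  G2→F1: 30 × 4 = 120
  G3→F1: 71 × 2 = 142
Total = 84 + 42 + 741 + 120 + 142 = 1129.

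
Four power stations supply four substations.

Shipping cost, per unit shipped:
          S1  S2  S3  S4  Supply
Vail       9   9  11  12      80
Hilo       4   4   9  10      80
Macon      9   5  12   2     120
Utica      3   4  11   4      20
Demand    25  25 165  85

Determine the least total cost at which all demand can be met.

2050

Optimal allocation:
  Vail→S3: 80 × 11 = 880
  Hilo→S1: 5 × 4 = 20
  Hilo→S3: 75 × 9 = 675
  Macon→S2: 25 × 5 = 125
  Macon→S3: 10 × 12 = 120
  Macon→S4: 85 × 2 = 170
  Utica→S1: 20 × 3 = 60
Total = 880 + 20 + 675 + 125 + 120 + 170 + 60 = 2050.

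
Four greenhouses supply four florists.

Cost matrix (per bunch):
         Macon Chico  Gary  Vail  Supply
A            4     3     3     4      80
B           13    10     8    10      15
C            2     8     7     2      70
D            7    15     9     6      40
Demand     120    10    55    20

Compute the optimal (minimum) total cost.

A cheapest plan:
  A→Macon: 30 bunches
  A→Chico: 10 bunches
  A→Gary: 40 bunches
  B→Gary: 15 bunches
  C→Macon: 70 bunches
  D→Macon: 20 bunches
  D→Vail: 20 bunches
Total cost = 790.
(Supply check: A ships 80; B ships 15; C ships 70; D ships 40.)

790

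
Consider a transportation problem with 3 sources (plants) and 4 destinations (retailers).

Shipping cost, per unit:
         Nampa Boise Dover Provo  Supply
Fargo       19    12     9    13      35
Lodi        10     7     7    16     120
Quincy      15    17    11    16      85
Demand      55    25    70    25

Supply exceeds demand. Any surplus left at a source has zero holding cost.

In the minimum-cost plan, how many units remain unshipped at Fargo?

An optimal plan:
  Fargo to Dover: 10 × 9 = 90
  Fargo to Provo: 25 × 13 = 325
  Lodi to Nampa: 55 × 10 = 550
  Lodi to Boise: 25 × 7 = 175
  Lodi to Dover: 40 × 7 = 280
  Quincy to Dover: 20 × 11 = 220
Total cost = 1640.
Fargo ships 35 of its 35, leaving 0.

0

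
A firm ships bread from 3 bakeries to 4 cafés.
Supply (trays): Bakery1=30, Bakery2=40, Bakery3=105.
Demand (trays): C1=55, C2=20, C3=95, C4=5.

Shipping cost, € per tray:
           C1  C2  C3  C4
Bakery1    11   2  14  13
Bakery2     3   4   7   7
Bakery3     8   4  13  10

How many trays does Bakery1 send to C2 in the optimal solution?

20

Optimal shipments:
  Bakery1–C2: 20 × €2 = €40
  Bakery1–C3: 10 × €14 = €140
  Bakery2–C3: 40 × €7 = €280
  Bakery3–C1: 55 × €8 = €440
  Bakery3–C3: 45 × €13 = €585
  Bakery3–C4: 5 × €10 = €50
Total cost = €1535.
So Bakery1→C2 carries 20 trays.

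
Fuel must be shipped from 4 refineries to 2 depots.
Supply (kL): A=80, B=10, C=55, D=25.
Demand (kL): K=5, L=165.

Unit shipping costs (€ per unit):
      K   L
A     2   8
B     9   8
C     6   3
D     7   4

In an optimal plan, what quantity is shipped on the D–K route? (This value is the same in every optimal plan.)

0

The minimum-cost plan:
  A->K: 5 kL
  A->L: 75 kL
  B->L: 10 kL
  C->L: 55 kL
  D->L: 25 kL
Total cost = €955.
The route D→K is not used.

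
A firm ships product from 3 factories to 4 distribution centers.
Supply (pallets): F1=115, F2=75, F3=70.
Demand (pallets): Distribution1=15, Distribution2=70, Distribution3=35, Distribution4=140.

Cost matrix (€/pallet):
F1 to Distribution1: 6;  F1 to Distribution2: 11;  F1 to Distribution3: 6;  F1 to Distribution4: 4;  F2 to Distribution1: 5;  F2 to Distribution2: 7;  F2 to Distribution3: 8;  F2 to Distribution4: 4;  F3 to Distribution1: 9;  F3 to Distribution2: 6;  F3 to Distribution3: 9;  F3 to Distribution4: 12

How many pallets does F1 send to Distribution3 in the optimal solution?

35

Solving gives:
  F1–Distribution3: 35 pallets
  F1–Distribution4: 80 pallets
  F2–Distribution1: 15 pallets
  F2–Distribution4: 60 pallets
  F3–Distribution2: 70 pallets
Total cost = €1265.
So F1→Distribution3 carries 35 pallets.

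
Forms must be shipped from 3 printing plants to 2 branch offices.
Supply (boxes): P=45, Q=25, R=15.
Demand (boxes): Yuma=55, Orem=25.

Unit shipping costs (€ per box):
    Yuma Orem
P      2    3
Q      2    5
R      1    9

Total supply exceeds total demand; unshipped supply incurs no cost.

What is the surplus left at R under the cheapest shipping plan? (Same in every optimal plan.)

0

An optimal plan:
  P->Yuma: 15 × €2 = €30
  P->Orem: 25 × €3 = €75
  Q->Yuma: 25 × €2 = €50
  R->Yuma: 15 × €1 = €15
Total cost = €170.
R ships 15 of its 15, leaving 0.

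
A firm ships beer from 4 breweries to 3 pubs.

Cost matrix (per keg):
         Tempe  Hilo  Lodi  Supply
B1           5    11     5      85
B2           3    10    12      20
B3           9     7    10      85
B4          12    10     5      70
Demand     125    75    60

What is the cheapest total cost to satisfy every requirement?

One minimum-cost allocation:
  B1–Tempe: 85 × 5 = 425
  B2–Tempe: 20 × 3 = 60
  B3–Tempe: 20 × 9 = 180
  B3–Hilo: 65 × 7 = 455
  B4–Hilo: 10 × 10 = 100
  B4–Lodi: 60 × 5 = 300
Total = 425 + 60 + 180 + 455 + 100 + 300 = 1520.

1520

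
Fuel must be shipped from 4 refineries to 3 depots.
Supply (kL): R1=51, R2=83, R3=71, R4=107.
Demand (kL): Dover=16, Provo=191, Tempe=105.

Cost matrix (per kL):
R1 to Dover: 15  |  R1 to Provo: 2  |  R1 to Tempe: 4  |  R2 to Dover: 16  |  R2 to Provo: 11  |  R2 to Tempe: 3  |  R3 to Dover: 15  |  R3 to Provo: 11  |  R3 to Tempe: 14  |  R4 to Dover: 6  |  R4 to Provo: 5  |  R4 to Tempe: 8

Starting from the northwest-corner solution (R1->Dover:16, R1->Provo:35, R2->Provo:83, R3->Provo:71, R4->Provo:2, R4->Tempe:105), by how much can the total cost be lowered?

1127

Current plan cost = 16·15 + 35·2 + 83·11 + 71·11 + 2·5 + 105·8 = 2854.
Optimal plan:
  R1->Provo: 29 × 2 = 58
  R1->Tempe: 22 × 4 = 88
  R2->Tempe: 83 × 3 = 249
  R3->Provo: 71 × 11 = 781
  R4->Dover: 16 × 6 = 96
  R4->Provo: 91 × 5 = 455
Optimal cost = 1727.
Saving = 2854 − 1727 = 1127.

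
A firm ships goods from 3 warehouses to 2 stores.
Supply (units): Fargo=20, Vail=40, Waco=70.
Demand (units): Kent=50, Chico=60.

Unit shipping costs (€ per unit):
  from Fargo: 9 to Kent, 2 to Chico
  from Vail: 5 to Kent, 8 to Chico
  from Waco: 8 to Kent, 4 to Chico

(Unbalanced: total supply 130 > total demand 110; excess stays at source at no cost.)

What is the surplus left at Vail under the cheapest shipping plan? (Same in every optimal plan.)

An optimal plan:
  Fargo→Chico: 20 × €2 = €40
  Vail→Kent: 40 × €5 = €200
  Waco→Kent: 10 × €8 = €80
  Waco→Chico: 40 × €4 = €160
Total cost = €480.
Vail ships 40 of its 40, leaving 0.

0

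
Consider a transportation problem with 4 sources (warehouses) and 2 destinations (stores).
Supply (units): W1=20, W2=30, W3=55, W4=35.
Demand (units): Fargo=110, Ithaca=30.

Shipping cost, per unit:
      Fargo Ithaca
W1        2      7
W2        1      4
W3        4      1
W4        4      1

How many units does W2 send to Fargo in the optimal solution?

The minimum-cost plan:
  W1->Fargo: 20 units
  W2->Fargo: 30 units
  W3->Fargo: 55 units
  W4->Fargo: 5 units
  W4->Ithaca: 30 units
Total cost = 340.
So W2→Fargo carries 30 units.

30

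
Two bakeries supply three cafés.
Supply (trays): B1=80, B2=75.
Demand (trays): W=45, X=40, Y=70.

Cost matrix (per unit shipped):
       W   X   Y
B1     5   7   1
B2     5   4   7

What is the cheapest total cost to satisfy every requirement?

An optimal shipping plan:
  B1→W: 10 trays
  B1→Y: 70 trays
  B2→W: 35 trays
  B2→X: 40 trays
Total cost = 455.
(Supply check: B1 ships 80; B2 ships 75.)

455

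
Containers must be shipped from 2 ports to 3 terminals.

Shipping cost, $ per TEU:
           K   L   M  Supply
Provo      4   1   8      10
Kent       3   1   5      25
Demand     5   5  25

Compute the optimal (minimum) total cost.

150

One minimum-cost allocation:
  Provo to K: 5 × $4 = $20
  Provo to L: 5 × $1 = $5
  Kent to M: 25 × $5 = $125
Total = 20 + 5 + 125 = $150.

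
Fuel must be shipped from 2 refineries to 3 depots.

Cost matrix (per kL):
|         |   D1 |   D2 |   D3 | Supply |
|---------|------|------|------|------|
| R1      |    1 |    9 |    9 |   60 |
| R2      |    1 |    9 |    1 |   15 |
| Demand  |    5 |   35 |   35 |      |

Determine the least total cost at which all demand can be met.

Optimal allocation:
  R1–D1: 5 kL
  R1–D2: 35 kL
  R1–D3: 20 kL
  R2–D3: 15 kL
Total cost = 515.

515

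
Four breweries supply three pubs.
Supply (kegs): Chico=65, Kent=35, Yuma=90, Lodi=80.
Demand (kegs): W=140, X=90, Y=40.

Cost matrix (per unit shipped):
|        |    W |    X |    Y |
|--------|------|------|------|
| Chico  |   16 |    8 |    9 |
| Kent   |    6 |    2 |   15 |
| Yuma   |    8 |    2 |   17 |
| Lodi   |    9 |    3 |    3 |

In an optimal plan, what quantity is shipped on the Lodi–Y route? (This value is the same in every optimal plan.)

40

Optimal shipments:
  Chico to X: 65 kegs
  Kent to W: 35 kegs
  Yuma to W: 90 kegs
  Lodi to W: 15 kegs
  Lodi to X: 25 kegs
  Lodi to Y: 40 kegs
Total cost = 1780.
So Lodi→Y carries 40 kegs.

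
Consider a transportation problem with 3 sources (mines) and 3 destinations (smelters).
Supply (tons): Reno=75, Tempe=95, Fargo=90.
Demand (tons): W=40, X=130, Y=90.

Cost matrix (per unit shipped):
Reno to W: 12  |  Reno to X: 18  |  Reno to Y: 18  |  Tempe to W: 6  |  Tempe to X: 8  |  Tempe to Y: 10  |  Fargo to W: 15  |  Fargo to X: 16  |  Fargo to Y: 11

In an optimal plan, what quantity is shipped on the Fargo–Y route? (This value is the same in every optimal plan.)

Solving gives:
  Reno–W: 40 × 12 = 480
  Reno–X: 35 × 18 = 630
  Tempe–X: 95 × 8 = 760
  Fargo–Y: 90 × 11 = 990
Total cost = 2860.
So Fargo→Y carries 90 tons.

90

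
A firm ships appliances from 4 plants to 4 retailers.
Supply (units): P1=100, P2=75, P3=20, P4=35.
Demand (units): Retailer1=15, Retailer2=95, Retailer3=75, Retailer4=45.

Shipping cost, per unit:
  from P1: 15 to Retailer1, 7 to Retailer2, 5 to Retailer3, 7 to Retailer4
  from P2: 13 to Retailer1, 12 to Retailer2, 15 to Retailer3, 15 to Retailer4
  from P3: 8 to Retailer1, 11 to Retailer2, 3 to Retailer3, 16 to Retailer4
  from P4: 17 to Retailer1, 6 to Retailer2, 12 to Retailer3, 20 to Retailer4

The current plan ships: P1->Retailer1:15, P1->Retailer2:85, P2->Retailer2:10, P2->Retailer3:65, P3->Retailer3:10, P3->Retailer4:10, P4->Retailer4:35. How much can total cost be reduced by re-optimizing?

Current plan cost = 15·15 + 85·7 + 10·12 + 65·15 + 10·3 + 10·16 + 35·20 = 2805.
Optimal plan:
  P1–Retailer3: 55 × 5 = 275
  P1–Retailer4: 45 × 7 = 315
  P2–Retailer1: 15 × 13 = 195
  P2–Retailer2: 60 × 12 = 720
  P3–Retailer3: 20 × 3 = 60
  P4–Retailer2: 35 × 6 = 210
Optimal cost = 1775.
Saving = 2805 − 1775 = 1030.

1030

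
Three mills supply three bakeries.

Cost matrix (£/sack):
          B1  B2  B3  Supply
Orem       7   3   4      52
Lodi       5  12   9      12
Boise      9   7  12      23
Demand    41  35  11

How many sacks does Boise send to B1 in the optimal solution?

23

Solving gives:
  Orem to B1: 6 × £7 = £42
  Orem to B2: 35 × £3 = £105
  Orem to B3: 11 × £4 = £44
  Lodi to B1: 12 × £5 = £60
  Boise to B1: 23 × £9 = £207
Total cost = £458.
So Boise→B1 carries 23 sacks.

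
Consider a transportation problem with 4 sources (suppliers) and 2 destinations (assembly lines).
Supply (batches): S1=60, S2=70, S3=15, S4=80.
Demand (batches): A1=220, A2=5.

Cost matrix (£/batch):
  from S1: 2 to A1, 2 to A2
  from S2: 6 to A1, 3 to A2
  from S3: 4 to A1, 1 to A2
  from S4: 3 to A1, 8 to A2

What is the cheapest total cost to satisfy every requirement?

825

One minimum-cost allocation:
  S1 to A1: 60 × £2 = £120
  S2 to A1: 65 × £6 = £390
  S2 to A2: 5 × £3 = £15
  S3 to A1: 15 × £4 = £60
  S4 to A1: 80 × £3 = £240
Total = 120 + 390 + 15 + 60 + 240 = £825.
(Supply check: S1 ships 60; S2 ships 70; S3 ships 15; S4 ships 80.)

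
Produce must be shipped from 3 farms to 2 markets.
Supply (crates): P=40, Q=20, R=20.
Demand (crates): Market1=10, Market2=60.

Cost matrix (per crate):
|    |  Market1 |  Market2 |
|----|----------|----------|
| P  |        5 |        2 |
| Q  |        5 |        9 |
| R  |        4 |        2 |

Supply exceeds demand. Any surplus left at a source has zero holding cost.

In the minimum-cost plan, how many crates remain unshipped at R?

Minimum-cost shipments:
  P–Market2: 40 × 2 = 80
  Q–Market1: 10 × 5 = 50
  R–Market2: 20 × 2 = 40
Total cost = 170.
R ships 20 of its 20, leaving 0.

0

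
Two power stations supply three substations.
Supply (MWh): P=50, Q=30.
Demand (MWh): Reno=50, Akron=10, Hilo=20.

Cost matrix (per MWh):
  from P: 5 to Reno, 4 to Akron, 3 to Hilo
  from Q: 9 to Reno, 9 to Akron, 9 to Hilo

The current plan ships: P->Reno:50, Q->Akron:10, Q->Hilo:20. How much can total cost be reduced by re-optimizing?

50

Current plan cost = 50·5 + 10·9 + 20·9 = 520.
Optimal plan:
  P→Reno: 20 × 5 = 100
  P→Akron: 10 × 4 = 40
  P→Hilo: 20 × 3 = 60
  Q→Reno: 30 × 9 = 270
Optimal cost = 470.
Saving = 520 − 470 = 50.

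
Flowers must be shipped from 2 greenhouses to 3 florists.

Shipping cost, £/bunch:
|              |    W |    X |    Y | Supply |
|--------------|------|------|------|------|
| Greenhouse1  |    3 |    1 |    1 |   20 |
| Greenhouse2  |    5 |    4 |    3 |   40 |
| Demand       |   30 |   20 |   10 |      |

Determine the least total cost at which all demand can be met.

200

One minimum-cost allocation:
  Greenhouse1→X: 20 × £1 = £20
  Greenhouse2→W: 30 × £5 = £150
  Greenhouse2→Y: 10 × £3 = £30
Total = 20 + 150 + 30 = £200.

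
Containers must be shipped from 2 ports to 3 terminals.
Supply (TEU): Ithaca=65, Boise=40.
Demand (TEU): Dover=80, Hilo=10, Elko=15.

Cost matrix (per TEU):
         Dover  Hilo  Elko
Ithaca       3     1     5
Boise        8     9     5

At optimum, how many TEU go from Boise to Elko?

Solving gives:
  Ithaca->Dover: 55 × 3 = 165
  Ithaca->Hilo: 10 × 1 = 10
  Boise->Dover: 25 × 8 = 200
  Boise->Elko: 15 × 5 = 75
Total cost = 450.
So Boise→Elko carries 15 TEU.

15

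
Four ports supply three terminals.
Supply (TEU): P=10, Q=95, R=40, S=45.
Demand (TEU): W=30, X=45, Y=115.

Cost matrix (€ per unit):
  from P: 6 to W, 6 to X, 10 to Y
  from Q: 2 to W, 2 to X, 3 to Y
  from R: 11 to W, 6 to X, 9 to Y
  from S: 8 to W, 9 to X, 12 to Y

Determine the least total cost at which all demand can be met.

1020

Optimal allocation:
  P to X: 10 × €6 = €60
  Q to Y: 95 × €3 = €285
  R to X: 20 × €6 = €120
  R to Y: 20 × €9 = €180
  S to W: 30 × €8 = €240
  S to X: 15 × €9 = €135
Total = 60 + 285 + 120 + 180 + 240 + 135 = €1020.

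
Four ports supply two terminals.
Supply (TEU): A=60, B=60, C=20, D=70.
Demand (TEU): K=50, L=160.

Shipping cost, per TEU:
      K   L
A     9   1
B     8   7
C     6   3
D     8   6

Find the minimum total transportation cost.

1010

One minimum-cost allocation:
  A→L: 60 × 1 = 60
  B→K: 50 × 8 = 400
  B→L: 10 × 7 = 70
  C→L: 20 × 3 = 60
  D→L: 70 × 6 = 420
Total = 60 + 400 + 70 + 60 + 420 = 1010.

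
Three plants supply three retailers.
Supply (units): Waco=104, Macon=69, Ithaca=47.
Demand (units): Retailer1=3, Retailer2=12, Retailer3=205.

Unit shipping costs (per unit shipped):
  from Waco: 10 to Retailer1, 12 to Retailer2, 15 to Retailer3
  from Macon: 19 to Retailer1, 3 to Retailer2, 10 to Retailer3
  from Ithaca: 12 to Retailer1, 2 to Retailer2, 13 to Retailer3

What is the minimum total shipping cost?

2714

A cheapest plan:
  Waco–Retailer1: 3 × 10 = 30
  Waco–Retailer3: 101 × 15 = 1515
  Macon–Retailer3: 69 × 10 = 690
  Ithaca–Retailer2: 12 × 2 = 24
  Ithaca–Retailer3: 35 × 13 = 455
Total = 30 + 1515 + 690 + 24 + 455 = 2714.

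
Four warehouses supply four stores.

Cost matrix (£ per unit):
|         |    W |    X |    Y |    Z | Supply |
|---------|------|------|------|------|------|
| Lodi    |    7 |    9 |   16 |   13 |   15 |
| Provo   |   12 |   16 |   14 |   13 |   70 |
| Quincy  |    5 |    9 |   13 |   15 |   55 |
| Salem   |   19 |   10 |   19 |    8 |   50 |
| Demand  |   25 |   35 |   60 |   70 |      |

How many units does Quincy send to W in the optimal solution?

25

The minimum-cost plan:
  Lodi to X: 15 units
  Provo to Y: 50 units
  Provo to Z: 20 units
  Quincy to W: 25 units
  Quincy to X: 20 units
  Quincy to Y: 10 units
  Salem to Z: 50 units
Total cost = £1930.
So Quincy→W carries 25 units.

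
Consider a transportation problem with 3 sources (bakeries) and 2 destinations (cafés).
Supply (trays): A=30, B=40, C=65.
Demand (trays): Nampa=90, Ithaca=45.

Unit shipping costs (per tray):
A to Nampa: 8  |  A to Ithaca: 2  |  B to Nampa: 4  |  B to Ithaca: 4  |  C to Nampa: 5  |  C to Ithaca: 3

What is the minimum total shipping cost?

One minimum-cost allocation:
  A→Ithaca: 30 × 2 = 60
  B→Nampa: 40 × 4 = 160
  C→Nampa: 50 × 5 = 250
  C→Ithaca: 15 × 3 = 45
Total = 60 + 160 + 250 + 45 = 515.

515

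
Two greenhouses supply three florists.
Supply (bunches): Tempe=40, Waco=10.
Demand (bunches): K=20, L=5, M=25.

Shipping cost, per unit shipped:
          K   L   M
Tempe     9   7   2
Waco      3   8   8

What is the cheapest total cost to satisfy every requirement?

205

One minimum-cost allocation:
  Tempe to K: 10 bunches
  Tempe to L: 5 bunches
  Tempe to M: 25 bunches
  Waco to K: 10 bunches
Total cost = 205.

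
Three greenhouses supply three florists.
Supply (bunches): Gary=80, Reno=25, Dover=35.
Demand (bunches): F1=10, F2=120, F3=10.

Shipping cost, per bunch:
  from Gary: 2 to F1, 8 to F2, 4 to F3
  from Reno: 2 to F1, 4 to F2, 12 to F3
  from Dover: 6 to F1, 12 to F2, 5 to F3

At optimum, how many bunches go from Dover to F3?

Solving gives:
  Gary–F2: 80 × 8 = 640
  Reno–F2: 25 × 4 = 100
  Dover–F1: 10 × 6 = 60
  Dover–F2: 15 × 12 = 180
  Dover–F3: 10 × 5 = 50
Total cost = 1030.
So Dover→F3 carries 10 bunches.

10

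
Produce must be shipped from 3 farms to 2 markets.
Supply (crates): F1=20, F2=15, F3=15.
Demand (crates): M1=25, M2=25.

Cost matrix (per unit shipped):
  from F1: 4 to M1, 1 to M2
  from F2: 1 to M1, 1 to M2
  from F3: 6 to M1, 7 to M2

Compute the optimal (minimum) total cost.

A cheapest plan:
  F1→M2: 20 × 1 = 20
  F2→M1: 10 × 1 = 10
  F2→M2: 5 × 1 = 5
  F3→M1: 15 × 6 = 90
Total = 20 + 10 + 5 + 90 = 125.
(Supply check: F1 ships 20; F2 ships 15; F3 ships 15.)

125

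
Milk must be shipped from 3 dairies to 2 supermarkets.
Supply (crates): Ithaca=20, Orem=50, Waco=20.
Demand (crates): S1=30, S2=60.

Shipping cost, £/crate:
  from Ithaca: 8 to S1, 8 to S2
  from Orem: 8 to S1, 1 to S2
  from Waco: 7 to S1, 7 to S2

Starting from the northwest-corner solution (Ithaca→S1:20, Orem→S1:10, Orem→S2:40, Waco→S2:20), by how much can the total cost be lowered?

70

Current plan cost = 20·8 + 10·8 + 40·1 + 20·7 = £420.
Optimal plan:
  Ithaca->S1: 20 × £8 = £160
  Orem->S2: 50 × £1 = £50
  Waco->S1: 10 × £7 = £70
  Waco->S2: 10 × £7 = £70
Optimal cost = £350.
Saving = 420 − 350 = £70.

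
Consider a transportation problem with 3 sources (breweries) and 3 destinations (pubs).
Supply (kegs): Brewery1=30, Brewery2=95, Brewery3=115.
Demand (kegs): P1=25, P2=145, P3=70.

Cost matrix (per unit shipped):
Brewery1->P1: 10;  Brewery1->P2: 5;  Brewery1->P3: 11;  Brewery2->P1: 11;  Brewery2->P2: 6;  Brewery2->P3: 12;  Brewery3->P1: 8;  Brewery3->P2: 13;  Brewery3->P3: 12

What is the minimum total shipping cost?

2020

An optimal shipping plan:
  Brewery1->P2: 30 × 5 = 150
  Brewery2->P2: 95 × 6 = 570
  Brewery3->P1: 25 × 8 = 200
  Brewery3->P2: 20 × 13 = 260
  Brewery3->P3: 70 × 12 = 840
Total = 150 + 570 + 200 + 260 + 840 = 2020.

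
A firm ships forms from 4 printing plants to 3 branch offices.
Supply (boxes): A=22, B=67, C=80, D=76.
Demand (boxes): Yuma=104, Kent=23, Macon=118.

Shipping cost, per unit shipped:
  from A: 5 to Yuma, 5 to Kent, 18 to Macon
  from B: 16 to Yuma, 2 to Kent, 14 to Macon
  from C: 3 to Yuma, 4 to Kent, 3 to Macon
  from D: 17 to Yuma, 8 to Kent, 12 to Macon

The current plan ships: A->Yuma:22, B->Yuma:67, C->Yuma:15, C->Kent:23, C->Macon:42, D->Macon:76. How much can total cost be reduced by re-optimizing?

Current plan cost = 22·5 + 67·16 + 15·3 + 23·4 + 42·3 + 76·12 = 2357.
Optimal plan:
  A to Yuma: 22 × 5 = 110
  B to Yuma: 2 × 16 = 32
  B to Kent: 23 × 2 = 46
  B to Macon: 42 × 14 = 588
  C to Yuma: 80 × 3 = 240
  D to Macon: 76 × 12 = 912
Optimal cost = 1928.
Saving = 2357 − 1928 = 429.

429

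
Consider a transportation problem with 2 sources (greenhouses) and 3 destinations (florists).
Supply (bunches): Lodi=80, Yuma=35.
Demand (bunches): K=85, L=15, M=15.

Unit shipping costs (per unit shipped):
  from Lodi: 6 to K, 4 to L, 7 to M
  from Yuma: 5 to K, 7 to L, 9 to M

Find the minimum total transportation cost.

640

One minimum-cost allocation:
  Lodi->K: 50 × 6 = 300
  Lodi->L: 15 × 4 = 60
  Lodi->M: 15 × 7 = 105
  Yuma->K: 35 × 5 = 175
Total = 300 + 60 + 105 + 175 = 640.
(Supply check: Lodi ships 80; Yuma ships 35.)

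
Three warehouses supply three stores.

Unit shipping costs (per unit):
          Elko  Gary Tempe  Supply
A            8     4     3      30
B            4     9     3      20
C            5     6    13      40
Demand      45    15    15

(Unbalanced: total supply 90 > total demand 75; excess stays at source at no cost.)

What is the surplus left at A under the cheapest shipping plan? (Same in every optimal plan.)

0

Minimum-cost shipments:
  A to Gary: 15 × 4 = 60
  A to Tempe: 15 × 3 = 45
  B to Elko: 20 × 4 = 80
  C to Elko: 25 × 5 = 125
Total cost = 310.
A ships 30 of its 30, leaving 0.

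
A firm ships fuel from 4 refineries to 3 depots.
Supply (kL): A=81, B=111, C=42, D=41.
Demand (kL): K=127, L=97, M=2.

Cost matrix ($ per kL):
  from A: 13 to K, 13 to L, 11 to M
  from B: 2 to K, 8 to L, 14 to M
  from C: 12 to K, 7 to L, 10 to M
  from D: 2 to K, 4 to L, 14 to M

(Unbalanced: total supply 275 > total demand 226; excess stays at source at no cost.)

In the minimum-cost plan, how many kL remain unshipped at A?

49

An optimal plan:
  A–L: 30 × $13 = $390
  A–M: 2 × $11 = $22
  B–K: 111 × $2 = $222
  C–L: 42 × $7 = $294
  D–K: 16 × $2 = $32
  D–L: 25 × $4 = $100
Total cost = $1060.
A ships 32 of its 81, leaving 49.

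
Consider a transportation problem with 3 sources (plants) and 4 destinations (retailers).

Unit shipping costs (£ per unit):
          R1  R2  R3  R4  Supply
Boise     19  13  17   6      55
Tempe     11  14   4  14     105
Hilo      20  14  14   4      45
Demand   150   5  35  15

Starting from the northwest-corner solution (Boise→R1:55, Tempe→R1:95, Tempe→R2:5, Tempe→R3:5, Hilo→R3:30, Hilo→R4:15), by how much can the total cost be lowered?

75

Current plan cost = 55·19 + 95·11 + 5·14 + 5·4 + 30·14 + 15·4 = £2660.
Optimal plan:
  Boise→R1: 50 × £19 = £950
  Boise→R2: 5 × £13 = £65
  Tempe→R1: 70 × £11 = £770
  Tempe→R3: 35 × £4 = £140
  Hilo→R1: 30 × £20 = £600
  Hilo→R4: 15 × £4 = £60
Optimal cost = £2585.
Saving = 2660 − 2585 = £75.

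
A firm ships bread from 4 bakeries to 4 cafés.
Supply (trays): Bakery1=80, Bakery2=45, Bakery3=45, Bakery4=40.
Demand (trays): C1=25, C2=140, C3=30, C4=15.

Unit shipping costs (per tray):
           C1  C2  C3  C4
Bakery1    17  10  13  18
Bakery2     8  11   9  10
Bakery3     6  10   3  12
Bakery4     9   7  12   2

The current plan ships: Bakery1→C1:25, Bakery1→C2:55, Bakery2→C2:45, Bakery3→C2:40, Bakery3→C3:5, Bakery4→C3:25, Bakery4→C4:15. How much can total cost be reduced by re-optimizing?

565

Current plan cost = 25·17 + 55·10 + 45·11 + 40·10 + 5·3 + 25·12 + 15·2 = 2215.
Optimal plan:
  Bakery1 to C2: 80 × 10 = 800
  Bakery2 to C1: 10 × 8 = 80
  Bakery2 to C2: 35 × 11 = 385
  Bakery3 to C1: 15 × 6 = 90
  Bakery3 to C3: 30 × 3 = 90
  Bakery4 to C2: 25 × 7 = 175
  Bakery4 to C4: 15 × 2 = 30
Optimal cost = 1650.
Saving = 2215 − 1650 = 565.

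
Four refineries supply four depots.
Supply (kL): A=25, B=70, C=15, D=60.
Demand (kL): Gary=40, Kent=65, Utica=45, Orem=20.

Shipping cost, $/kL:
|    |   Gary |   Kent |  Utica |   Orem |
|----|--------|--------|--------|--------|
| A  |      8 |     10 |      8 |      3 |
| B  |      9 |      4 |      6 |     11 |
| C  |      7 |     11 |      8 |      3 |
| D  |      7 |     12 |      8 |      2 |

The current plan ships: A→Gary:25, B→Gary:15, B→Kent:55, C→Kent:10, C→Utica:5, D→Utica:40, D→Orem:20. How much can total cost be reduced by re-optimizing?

135

Current plan cost = 25·8 + 15·9 + 55·4 + 10·11 + 5·8 + 40·8 + 20·2 = $1065.
Optimal plan:
  A→Utica: 25 × $8 = $200
  B→Kent: 65 × $4 = $260
  B→Utica: 5 × $6 = $30
  C→Utica: 15 × $8 = $120
  D→Gary: 40 × $7 = $280
  D→Orem: 20 × $2 = $40
Optimal cost = $930.
Saving = 1065 − 930 = $135.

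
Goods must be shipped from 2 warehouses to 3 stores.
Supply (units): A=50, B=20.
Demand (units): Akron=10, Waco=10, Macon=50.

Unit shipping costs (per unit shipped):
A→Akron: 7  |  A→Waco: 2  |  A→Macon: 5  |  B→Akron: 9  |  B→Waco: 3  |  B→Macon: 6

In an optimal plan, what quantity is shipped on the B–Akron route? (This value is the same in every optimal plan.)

The minimum-cost plan:
  A→Akron: 10 × 7 = 70
  A→Waco: 10 × 2 = 20
  A→Macon: 30 × 5 = 150
  B→Macon: 20 × 6 = 120
Total cost = 360.
The route B→Akron is not used.

0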